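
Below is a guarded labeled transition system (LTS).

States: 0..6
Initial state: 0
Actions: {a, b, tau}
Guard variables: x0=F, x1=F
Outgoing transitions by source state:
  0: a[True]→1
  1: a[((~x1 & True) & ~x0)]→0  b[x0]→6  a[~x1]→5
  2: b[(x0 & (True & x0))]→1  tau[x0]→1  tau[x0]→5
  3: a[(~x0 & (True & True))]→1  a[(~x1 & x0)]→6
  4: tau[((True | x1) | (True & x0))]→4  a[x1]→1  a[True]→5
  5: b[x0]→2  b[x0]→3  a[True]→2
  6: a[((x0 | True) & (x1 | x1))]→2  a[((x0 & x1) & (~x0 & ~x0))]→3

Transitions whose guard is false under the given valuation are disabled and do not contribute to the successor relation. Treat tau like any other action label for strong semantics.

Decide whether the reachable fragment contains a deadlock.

R = {0,1,2,5}
  0: a→1  [deg 1]
  1: a→0  a→5  [deg 2]
  2: ∅  [no exit]
  5: a→2  [deg 1]
trace reaching 2: a·a·a

Answer: DEADLOCK at state 2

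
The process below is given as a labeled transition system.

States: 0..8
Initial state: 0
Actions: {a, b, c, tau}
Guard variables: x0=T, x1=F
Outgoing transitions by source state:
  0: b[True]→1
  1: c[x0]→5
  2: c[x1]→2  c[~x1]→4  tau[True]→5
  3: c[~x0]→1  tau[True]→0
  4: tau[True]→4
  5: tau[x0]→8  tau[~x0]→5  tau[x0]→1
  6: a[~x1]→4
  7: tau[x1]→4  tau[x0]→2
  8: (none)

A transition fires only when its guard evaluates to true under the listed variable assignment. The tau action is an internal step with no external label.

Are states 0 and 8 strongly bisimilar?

Answer: NOT BISIMILAR

Working:
Compute ~ classes (split until stable):
  π0 = {{0,1,2,3,4,5,6,7,8}}
  π1 = {{0},{1},{2},{3,4,5,7},{6},{8}}
  π2 = {{0},{1},{2},{3},{4},{5},{6},{7},{8}}
9 equivalence class(es) (converged in 3)
class of 0: {0}; class of 8: {8}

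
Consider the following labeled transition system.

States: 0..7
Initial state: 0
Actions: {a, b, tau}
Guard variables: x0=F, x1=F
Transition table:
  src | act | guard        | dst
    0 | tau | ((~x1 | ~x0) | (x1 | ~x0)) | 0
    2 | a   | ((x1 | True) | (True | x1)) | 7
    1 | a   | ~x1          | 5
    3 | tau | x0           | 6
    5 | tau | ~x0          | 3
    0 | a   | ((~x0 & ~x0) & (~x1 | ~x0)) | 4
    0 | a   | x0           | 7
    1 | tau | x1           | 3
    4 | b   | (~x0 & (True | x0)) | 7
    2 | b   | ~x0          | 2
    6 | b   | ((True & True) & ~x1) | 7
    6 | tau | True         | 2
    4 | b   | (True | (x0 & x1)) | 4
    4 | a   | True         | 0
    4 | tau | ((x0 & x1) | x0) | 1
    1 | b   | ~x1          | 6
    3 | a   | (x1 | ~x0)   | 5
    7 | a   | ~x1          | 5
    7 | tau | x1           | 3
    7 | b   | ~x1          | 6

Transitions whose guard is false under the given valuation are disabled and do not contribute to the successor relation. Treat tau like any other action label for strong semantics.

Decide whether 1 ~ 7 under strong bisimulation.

Compute ~ classes (split until stable):
  P[0] = {{0,1,2,3,4,5,6,7}}
  P[1] = {{0},{1,2,4,7},{3},{5},{6}}
  P[2] = {{0},{1,7},{2},{3},{4},{5},{6}}
stable after 3 split(s): 7 block(s)
class of 1: {1,7}; class of 7: {1,7}

Answer: BISIMILAR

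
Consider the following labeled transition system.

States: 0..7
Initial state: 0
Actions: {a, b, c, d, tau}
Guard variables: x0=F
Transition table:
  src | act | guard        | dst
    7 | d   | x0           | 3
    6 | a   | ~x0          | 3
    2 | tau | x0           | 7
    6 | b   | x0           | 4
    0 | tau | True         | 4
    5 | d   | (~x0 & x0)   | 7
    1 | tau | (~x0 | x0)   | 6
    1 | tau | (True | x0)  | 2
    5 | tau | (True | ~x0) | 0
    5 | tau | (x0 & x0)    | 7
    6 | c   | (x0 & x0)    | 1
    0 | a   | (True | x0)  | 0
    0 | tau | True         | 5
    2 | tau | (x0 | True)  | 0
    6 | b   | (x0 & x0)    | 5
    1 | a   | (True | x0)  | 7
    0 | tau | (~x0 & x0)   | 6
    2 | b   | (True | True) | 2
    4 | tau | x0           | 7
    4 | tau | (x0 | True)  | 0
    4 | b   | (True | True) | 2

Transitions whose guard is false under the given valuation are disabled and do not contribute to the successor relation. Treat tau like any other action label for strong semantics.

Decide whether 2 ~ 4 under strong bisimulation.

Answer: BISIMILAR

Working:
Bisimulation quotient by refinement:
  P[0] = {{0,1,2,3,4,5,6,7}}
  P[1] = {{0,1},{2,4},{3,7},{5},{6}}
  P[2] = {{0},{1},{2,4},{3,7},{5},{6}}
Fixed point at round 3; 6 class(es).
2∈{2,4}, 4∈{2,4}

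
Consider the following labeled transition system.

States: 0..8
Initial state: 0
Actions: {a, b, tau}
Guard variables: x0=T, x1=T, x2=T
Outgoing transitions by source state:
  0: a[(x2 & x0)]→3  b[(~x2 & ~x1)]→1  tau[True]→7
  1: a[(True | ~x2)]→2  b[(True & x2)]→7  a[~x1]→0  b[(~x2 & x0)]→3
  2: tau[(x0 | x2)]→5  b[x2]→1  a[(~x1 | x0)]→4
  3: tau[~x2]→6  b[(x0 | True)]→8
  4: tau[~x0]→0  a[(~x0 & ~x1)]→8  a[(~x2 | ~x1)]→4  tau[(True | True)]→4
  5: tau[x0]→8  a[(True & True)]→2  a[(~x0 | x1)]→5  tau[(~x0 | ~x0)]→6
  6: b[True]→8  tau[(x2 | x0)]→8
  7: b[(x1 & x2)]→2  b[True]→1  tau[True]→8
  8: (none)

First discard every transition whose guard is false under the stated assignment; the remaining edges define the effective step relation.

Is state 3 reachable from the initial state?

Answer: REACHABLE

Trace:
Guard filter leaves 17 enabled edge(s).
L0 = {0}
L1 = {3,7}  total {0,3,7}
L2 = {1,2,8}  total {0,1,2,3,7,8}
L3 = {4,5}  total {0,1,2,3,4,5,7,8}
Reach set: {0,1,2,3,4,5,7,8}
trace reaching 3: a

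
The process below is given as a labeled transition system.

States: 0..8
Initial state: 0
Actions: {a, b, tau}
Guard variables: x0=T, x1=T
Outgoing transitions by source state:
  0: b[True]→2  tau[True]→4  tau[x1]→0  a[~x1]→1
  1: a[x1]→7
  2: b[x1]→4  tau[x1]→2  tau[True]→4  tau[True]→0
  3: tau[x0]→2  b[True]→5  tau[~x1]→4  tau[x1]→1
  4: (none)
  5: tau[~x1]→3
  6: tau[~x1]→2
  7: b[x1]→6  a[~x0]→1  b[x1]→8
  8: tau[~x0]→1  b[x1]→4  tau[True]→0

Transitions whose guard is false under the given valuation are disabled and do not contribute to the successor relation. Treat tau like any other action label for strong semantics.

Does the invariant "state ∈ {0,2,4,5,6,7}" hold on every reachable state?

Answer: INVARIANT HOLDS

Working:
Safe = {0,2,4,5,6,7}
Reachable = {0,2,4}
  0: safe
  2: safe
  4: safe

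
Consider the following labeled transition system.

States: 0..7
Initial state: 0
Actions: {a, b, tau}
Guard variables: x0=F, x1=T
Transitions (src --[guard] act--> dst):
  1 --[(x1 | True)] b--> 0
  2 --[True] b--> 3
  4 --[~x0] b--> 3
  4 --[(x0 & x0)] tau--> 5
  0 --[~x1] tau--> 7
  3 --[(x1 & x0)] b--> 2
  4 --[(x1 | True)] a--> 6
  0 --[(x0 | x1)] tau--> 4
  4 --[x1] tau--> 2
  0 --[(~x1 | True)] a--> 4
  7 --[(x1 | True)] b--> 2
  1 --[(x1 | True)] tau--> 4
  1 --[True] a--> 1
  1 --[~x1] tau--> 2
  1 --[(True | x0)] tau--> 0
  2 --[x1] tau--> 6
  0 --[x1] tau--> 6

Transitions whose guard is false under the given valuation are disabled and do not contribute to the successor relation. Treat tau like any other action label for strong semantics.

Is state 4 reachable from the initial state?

After dropping false guards: 13 live edges.
Layer 0: {0}
Layer 1: {4,6}  total {0,4,6}
Layer 2: {2,3}  total {0,2,3,4,6}
Reach set: {0,2,3,4,6}
witness 4: tau

Answer: REACHABLE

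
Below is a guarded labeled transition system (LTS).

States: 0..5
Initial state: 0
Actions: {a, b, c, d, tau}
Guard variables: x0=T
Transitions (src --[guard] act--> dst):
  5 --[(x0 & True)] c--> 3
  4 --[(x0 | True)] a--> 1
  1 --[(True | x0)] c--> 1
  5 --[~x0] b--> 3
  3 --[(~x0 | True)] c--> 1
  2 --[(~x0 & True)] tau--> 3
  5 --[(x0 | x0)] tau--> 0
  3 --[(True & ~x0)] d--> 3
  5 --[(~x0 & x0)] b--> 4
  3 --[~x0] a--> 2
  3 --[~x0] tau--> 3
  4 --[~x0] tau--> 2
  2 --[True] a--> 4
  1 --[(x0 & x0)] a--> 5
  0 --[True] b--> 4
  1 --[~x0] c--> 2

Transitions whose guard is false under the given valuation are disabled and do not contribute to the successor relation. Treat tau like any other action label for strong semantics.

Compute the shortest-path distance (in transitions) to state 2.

Layered search for 2:
  depth 0: {0}
  depth 1: {4}
  depth 2: {1}
  depth 3: {5}
  depth 4: {3}
2 never appears.

Answer: UNREACHABLE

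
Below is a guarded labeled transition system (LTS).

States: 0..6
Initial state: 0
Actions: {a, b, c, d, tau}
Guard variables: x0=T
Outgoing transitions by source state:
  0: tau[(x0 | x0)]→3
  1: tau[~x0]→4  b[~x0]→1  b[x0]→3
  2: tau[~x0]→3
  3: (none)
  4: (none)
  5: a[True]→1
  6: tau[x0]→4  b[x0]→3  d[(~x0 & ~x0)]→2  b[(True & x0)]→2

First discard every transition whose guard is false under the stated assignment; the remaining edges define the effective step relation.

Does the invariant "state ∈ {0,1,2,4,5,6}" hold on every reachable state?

Answer: INVARIANT VIOLATED at state 3

Trace:
Safe = {0,1,2,4,5,6}
Reachable = {0,3}
  0: safe
  3: outside
witness against invariant: tau → 3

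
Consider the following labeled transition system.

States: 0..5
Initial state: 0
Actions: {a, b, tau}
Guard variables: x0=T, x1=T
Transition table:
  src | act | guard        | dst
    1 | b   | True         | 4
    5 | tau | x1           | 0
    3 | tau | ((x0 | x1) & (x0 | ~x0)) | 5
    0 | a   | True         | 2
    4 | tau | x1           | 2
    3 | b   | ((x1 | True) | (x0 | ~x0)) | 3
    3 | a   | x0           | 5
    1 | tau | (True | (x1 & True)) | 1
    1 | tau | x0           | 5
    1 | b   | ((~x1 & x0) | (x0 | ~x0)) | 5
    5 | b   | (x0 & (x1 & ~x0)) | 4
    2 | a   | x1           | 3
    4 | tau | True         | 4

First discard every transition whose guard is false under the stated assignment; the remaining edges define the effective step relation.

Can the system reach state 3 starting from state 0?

After dropping false guards: 12 live edges.
depth 0: {0}
depth 1: {2}  total {0,2}
depth 2: {3}  total {0,2,3}
depth 3: {5}  total {0,2,3,5}
Reachable = {0,2,3,5}
witness 3: a·a

Answer: REACHABLE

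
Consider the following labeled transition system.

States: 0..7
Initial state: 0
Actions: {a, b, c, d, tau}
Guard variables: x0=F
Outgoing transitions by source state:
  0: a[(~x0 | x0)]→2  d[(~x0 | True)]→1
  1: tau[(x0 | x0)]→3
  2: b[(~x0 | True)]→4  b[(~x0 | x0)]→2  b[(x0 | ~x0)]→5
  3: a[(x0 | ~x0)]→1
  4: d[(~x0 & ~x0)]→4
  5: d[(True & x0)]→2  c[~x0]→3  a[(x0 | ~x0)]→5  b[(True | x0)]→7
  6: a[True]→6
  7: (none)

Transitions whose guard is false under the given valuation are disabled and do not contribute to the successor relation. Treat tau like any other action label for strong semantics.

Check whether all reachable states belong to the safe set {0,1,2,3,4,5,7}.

Allowed set {0,1,2,3,4,5,7}
Reach set: {0,1,2,3,4,5,7}
  0: ✓
  1: ✓
  2: ✓
  3: ✓
  4: ✓
  5: ✓
  7: ✓

Answer: INVARIANT HOLDS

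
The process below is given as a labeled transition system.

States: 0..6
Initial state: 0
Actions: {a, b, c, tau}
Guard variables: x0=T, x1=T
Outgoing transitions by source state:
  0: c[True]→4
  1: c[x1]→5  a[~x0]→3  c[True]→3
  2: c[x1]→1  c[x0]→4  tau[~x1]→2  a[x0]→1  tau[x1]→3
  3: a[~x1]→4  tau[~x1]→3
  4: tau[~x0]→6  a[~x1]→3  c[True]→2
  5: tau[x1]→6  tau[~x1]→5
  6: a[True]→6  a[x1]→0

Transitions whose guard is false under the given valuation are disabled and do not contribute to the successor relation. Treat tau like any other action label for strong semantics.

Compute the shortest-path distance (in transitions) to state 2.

BFS to 2:
  L0 = {0}
  L1 = {4}
  L2 = {2}
2 enters at depth 2; path c·c

Answer: 2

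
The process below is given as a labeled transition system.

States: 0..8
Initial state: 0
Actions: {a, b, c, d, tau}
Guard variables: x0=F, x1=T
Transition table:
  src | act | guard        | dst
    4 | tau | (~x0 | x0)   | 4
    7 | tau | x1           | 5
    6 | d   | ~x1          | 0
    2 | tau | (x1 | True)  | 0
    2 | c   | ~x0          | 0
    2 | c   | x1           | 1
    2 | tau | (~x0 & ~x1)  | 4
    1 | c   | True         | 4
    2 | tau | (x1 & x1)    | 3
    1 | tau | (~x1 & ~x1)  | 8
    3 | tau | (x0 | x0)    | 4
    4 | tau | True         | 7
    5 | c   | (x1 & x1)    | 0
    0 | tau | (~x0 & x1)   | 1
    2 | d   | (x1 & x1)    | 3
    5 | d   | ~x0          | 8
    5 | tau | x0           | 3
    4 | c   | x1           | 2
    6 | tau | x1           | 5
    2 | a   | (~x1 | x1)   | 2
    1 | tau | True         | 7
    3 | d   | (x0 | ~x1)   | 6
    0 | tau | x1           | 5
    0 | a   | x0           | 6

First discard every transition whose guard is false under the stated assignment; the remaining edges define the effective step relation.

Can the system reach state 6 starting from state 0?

Answer: UNREACHABLE

Working:
After dropping false guards: 17 live edges.
depth 0: {0}
depth 1: {1,5}  total {0,1,5}
depth 2: {4,7,8}  total {0,1,4,5,7,8}
depth 3: {2}  total {0,1,2,4,5,7,8}
depth 4: {3}  total {0,1,2,3,4,5,7,8}
Reach set: {0,1,2,3,4,5,7,8}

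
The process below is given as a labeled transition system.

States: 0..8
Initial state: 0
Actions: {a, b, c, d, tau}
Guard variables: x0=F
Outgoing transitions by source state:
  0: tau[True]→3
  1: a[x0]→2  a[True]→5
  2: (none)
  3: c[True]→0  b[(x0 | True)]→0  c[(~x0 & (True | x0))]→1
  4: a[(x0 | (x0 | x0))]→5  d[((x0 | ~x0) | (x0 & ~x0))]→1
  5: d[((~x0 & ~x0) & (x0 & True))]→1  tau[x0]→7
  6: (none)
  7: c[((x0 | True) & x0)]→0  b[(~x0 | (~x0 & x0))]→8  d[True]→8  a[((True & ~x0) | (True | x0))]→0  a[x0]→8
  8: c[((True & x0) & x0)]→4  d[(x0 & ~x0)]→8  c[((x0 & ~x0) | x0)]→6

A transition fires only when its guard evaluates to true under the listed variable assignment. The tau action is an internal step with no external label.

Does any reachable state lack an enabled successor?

Answer: DEADLOCK at state 5

Trace:
R = {0,1,3,5}
  0: tau→3  [deg 1]
  1: a→5  [deg 1]
  3: b→0  c→0  c→1  [deg 3]
  5: ∅  [STUCK]
Path to 5: tau·c·a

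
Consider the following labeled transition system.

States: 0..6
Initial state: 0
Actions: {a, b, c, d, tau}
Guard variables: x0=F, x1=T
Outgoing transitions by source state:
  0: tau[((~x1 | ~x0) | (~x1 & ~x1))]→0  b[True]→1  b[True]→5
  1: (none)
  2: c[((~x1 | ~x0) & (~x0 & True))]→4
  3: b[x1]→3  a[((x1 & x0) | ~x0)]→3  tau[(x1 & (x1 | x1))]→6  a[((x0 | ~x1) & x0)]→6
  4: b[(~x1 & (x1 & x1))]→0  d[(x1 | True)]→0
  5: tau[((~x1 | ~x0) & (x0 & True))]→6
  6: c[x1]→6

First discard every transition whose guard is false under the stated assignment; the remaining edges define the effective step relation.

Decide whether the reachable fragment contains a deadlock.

Answer: DEADLOCK at state 1

Analysis:
Reachable = {0,1,5}
  0: b→1  b→5  tau→0  [3 out]
  1: ∅  [deadlock]
  5: ∅  [deadlock]
witness 1: b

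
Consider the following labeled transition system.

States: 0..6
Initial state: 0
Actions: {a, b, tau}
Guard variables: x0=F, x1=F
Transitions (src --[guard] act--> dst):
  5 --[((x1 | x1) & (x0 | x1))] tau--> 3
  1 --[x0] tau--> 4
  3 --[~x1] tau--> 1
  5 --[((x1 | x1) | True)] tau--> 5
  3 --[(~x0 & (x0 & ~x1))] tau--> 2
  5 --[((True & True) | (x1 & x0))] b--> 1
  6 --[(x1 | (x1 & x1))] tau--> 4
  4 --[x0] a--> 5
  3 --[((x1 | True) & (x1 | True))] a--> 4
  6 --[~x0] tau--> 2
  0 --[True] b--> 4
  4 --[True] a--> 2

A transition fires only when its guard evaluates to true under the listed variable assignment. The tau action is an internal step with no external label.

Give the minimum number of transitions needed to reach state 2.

Answer: 2

Working:
BFS to 2:
  depth 0: {0}
  depth 1: {4}
  depth 2: {2}
first hit 2 at d=2 via b·a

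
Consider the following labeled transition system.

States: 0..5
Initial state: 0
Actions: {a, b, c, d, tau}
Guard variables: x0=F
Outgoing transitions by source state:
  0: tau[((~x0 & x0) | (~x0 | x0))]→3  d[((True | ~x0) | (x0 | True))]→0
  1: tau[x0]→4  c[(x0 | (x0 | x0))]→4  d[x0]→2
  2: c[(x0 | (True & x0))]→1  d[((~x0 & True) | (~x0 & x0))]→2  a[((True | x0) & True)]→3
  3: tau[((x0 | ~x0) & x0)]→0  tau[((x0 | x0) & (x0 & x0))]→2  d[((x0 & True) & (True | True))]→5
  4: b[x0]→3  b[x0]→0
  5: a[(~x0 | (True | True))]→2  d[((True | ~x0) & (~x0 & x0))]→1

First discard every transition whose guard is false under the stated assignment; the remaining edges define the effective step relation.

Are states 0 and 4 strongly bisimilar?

Answer: NOT BISIMILAR

Trace:
Compute ~ classes (split until stable):
  round 0: {{0,1,2,3,4,5}}
  round 1: {{0},{1,3,4},{2},{5}}
4 equivalence class(es) (converged in 2)
[0]={0}  [4]={1,3,4}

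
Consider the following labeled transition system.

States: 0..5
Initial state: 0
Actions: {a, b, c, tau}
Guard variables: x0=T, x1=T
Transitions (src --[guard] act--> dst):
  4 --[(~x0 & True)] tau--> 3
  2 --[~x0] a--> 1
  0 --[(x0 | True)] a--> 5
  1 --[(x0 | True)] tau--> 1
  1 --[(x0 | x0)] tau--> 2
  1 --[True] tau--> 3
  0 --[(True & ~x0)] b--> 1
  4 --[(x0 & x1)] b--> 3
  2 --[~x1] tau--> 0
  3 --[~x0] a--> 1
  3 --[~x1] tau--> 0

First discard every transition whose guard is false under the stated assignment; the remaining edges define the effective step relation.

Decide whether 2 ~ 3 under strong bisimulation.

Answer: BISIMILAR

Working:
Refine partition for ~:
  P[0] = {{0,1,2,3,4,5}}
  P[1] = {{0},{1},{2,3,5},{4}}
4 equivalence class(es) (converged in 2)
2∈{2,3,5}, 3∈{2,3,5}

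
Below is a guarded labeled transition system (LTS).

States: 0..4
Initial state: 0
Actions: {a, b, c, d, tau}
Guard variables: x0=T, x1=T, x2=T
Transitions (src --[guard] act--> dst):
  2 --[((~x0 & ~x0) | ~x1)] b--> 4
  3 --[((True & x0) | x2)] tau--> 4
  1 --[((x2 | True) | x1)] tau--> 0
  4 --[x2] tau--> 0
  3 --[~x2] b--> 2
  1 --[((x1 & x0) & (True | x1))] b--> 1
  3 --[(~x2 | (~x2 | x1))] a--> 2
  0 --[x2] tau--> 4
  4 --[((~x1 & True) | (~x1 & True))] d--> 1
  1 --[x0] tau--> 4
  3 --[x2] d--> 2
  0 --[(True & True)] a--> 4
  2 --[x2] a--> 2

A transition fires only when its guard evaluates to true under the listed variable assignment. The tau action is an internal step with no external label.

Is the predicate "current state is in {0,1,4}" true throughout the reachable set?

Allowed set {0,1,4}
R = {0,4}
  0: safe
  4: safe

Answer: INVARIANT HOLDS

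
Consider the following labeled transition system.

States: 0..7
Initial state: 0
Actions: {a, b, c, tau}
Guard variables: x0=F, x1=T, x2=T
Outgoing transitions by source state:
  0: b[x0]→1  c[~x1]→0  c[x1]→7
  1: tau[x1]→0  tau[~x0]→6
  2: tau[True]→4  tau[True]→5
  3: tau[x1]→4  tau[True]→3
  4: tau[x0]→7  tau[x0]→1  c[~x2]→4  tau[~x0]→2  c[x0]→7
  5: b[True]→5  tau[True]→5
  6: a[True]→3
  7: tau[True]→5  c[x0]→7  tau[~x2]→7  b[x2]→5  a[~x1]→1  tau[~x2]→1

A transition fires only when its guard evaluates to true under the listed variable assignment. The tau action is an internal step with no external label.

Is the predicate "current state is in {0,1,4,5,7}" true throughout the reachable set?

Inv-set: {0,1,4,5,7}
Reach set: {0,5,7}
  0: ✓
  5: ✓
  7: ✓

Answer: INVARIANT HOLDS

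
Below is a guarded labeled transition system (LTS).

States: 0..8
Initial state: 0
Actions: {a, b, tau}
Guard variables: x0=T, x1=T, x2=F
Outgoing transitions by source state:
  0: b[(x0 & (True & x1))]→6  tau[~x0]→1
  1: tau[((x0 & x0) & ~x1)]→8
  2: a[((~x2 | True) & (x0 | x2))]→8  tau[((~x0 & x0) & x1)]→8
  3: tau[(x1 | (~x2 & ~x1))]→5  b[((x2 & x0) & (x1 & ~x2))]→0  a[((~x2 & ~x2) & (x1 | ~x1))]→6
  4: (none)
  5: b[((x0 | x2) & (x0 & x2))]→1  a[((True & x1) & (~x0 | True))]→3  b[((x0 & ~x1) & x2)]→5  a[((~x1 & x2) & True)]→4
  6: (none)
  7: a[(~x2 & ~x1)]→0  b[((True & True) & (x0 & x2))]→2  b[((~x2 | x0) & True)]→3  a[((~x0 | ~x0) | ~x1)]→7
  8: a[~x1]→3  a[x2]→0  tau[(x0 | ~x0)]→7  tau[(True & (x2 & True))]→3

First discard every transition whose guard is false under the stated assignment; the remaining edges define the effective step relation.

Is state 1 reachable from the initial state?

Answer: UNREACHABLE

Working:
Guard filter leaves 7 enabled edge(s).
Layer 0: {0}
Layer 1: {6}  now seen {0,6}
R = {0,6}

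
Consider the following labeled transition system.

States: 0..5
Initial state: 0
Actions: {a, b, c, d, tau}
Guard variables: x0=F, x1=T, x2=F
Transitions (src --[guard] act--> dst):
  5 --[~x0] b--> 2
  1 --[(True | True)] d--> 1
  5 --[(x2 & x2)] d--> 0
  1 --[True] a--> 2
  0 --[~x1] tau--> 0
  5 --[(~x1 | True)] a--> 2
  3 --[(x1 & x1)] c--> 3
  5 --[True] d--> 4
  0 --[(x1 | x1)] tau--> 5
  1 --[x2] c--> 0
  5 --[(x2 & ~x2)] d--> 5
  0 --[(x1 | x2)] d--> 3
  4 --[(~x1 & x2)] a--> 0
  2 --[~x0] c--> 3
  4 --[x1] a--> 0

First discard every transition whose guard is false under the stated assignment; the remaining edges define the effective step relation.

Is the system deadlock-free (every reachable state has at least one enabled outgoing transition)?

Answer: DEADLOCK-FREE

Analysis:
Reach set: {0,2,3,4,5}
  0: d→3  tau→5  [deg 2]
  2: c→3  [deg 1]
  3: c→3  [deg 1]
  4: a→0  [deg 1]
  5: a→2  b→2  d→4  [deg 3]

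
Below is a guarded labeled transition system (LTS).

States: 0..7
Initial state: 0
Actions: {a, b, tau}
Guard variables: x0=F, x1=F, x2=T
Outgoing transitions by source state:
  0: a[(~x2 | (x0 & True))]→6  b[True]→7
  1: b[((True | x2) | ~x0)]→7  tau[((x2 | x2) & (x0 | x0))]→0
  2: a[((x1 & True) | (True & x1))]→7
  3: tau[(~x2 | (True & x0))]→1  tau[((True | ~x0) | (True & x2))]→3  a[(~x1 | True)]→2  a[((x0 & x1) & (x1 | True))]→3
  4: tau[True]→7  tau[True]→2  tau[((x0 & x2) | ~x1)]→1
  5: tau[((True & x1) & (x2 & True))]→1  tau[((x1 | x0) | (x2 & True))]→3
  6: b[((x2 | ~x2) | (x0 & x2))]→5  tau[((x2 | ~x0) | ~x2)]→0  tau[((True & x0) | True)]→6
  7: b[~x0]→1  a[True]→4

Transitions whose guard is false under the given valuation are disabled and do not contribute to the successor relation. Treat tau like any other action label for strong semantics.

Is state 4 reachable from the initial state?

Guard filter leaves 13 enabled edge(s).
L0 = {0}
L1 = {7}  total {0,7}
L2 = {1,4}  total {0,1,4,7}
L3 = {2}  total {0,1,2,4,7}
Reach set: {0,1,2,4,7}
witness 4: b·a

Answer: REACHABLE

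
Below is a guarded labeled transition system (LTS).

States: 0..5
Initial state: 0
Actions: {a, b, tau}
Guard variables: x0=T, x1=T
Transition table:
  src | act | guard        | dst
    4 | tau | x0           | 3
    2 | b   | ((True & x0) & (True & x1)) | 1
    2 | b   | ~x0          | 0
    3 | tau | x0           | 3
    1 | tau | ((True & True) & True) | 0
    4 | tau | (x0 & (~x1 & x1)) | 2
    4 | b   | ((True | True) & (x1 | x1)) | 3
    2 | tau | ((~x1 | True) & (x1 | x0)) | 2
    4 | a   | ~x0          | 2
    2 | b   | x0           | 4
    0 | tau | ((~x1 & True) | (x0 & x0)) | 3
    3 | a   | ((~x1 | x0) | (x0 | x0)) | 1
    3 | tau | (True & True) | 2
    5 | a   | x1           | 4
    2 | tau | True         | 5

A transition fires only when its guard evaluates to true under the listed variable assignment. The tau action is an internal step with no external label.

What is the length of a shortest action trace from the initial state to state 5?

Answer: 3

Analysis:
BFS to 5:
  Layer 0: {0}
  Layer 1: {3}
  Layer 2: {1,2}
  Layer 3: {4,5}
5 enters at depth 3; path tau·tau·tau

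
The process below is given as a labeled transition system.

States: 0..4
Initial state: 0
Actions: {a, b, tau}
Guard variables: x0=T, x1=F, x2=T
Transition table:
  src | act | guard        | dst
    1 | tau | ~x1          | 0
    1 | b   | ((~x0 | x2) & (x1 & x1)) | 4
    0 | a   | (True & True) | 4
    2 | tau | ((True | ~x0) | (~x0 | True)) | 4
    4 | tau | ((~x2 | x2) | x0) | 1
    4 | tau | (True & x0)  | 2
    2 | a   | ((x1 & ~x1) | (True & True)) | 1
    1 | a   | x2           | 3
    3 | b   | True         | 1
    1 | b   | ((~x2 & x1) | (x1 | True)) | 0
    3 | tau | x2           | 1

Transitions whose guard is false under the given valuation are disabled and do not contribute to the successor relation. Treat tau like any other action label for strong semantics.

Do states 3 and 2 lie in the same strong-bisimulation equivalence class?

Refine partition for ~:
  round 0: {{0,1,2,3,4}}
  round 1: {{0},{1},{2},{3},{4}}
stable after 2 split(s): 5 block(s)
class of 3: {3}; class of 2: {2}

Answer: NOT BISIMILAR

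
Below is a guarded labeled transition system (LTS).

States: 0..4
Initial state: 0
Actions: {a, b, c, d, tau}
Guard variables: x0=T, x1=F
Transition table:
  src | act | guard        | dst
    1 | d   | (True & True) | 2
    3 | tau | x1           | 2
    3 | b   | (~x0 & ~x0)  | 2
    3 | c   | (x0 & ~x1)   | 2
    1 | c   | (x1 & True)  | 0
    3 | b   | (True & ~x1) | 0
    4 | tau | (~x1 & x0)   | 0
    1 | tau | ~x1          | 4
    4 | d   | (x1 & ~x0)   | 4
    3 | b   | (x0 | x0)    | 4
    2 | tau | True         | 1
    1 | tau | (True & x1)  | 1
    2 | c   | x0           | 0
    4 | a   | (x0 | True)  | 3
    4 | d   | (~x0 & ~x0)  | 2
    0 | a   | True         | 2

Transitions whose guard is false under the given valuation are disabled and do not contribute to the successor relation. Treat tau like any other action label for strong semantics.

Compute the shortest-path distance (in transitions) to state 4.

Layered search for 4:
  depth 0: {0}
  depth 1: {2}
  depth 2: {1}
  depth 3: {4}
4 enters at depth 3; path a·tau·tau

Answer: 3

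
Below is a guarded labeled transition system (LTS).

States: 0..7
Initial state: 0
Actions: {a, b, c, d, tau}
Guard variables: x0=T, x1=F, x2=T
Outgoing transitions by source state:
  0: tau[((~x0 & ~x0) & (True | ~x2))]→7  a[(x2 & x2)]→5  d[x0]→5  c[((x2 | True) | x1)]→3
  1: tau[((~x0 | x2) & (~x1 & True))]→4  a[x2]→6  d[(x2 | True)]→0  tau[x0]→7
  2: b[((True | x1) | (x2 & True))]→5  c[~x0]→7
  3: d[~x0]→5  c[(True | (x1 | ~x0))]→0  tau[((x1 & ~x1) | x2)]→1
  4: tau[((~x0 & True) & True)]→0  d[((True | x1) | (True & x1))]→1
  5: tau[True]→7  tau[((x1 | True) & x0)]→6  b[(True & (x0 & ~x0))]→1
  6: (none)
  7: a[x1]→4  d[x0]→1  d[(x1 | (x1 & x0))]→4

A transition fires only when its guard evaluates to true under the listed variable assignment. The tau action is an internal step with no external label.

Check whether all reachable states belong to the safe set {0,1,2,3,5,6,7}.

Answer: INVARIANT VIOLATED at state 4

Trace:
Inv-set: {0,1,2,3,5,6,7}
Reach set: {0,1,3,4,5,6,7}
  0: safe
  1: safe
  3: safe
  4: outside
  5: safe
  6: safe
  7: safe
reach 4 via c·tau·tau — violates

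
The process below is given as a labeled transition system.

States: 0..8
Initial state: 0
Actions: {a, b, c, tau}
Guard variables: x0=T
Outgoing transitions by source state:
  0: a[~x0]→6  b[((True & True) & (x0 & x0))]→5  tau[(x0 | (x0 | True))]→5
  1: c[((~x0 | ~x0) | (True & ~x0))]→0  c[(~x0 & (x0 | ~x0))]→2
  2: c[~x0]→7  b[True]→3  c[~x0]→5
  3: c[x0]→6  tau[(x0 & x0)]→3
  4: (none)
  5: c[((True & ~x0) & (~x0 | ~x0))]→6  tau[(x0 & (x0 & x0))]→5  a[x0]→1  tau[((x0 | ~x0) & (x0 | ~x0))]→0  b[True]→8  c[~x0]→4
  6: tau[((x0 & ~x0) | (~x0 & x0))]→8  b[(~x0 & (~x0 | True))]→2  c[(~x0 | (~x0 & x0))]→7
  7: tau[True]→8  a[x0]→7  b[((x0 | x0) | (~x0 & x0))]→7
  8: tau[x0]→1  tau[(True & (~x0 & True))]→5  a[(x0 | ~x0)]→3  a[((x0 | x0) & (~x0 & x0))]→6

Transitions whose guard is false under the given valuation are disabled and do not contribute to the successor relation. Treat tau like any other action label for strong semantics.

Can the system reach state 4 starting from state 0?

Answer: UNREACHABLE

Working:
14 transition(s) survive guard evaluation.
depth 0: {0}
depth 1: {5}  cumulative {0,5}
depth 2: {1,8}  cumulative {0,1,5,8}
depth 3: {3}  cumulative {0,1,3,5,8}
depth 4: {6}  cumulative {0,1,3,5,6,8}
Reach set: {0,1,3,5,6,8}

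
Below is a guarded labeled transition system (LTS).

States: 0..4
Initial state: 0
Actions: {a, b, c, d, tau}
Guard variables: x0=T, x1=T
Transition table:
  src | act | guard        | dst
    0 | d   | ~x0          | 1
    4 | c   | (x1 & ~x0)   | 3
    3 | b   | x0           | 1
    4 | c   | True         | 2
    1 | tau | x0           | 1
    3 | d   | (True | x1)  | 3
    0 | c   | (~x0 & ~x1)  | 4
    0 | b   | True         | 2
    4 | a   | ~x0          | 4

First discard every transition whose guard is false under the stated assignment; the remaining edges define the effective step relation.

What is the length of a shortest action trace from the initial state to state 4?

BFS to 4:
  depth 0: {0}
  depth 1: {2}
4 never appears.

Answer: UNREACHABLE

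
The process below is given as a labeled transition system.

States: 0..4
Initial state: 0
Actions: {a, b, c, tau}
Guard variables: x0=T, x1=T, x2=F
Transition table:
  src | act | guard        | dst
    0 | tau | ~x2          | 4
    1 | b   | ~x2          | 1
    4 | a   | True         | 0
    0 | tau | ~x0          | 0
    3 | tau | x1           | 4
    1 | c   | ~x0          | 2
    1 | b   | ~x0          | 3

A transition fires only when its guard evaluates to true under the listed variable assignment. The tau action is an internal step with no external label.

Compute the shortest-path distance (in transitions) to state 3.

BFS to 3:
  Layer 0: {0}
  Layer 1: {4}
3 never appears.

Answer: UNREACHABLE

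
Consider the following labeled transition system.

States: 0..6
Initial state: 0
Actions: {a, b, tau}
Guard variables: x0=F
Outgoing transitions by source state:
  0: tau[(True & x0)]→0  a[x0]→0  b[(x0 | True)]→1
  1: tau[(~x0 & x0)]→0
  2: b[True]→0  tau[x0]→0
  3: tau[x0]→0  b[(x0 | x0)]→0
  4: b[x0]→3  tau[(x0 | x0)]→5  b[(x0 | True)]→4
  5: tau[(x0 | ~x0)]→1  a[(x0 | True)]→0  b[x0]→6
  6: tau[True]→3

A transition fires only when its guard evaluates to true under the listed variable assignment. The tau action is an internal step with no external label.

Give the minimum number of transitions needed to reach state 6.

BFS to 6:
  depth 0: {0}
  depth 1: {1}
6 never appears.

Answer: UNREACHABLE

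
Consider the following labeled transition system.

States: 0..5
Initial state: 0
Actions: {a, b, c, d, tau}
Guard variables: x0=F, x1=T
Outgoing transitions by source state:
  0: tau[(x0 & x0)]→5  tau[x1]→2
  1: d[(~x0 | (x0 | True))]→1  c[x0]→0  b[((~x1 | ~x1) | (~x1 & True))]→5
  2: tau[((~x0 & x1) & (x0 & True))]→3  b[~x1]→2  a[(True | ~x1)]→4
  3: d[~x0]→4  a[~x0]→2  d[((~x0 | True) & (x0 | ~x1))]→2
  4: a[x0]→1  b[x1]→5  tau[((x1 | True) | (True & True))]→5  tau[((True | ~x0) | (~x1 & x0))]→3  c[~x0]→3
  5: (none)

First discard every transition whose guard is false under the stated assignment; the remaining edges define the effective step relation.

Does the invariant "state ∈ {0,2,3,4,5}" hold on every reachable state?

Answer: INVARIANT HOLDS

Working:
Inv-set: {0,2,3,4,5}
R = {0,2,3,4,5}
  0: ok
  2: ok
  3: ok
  4: ok
  5: ok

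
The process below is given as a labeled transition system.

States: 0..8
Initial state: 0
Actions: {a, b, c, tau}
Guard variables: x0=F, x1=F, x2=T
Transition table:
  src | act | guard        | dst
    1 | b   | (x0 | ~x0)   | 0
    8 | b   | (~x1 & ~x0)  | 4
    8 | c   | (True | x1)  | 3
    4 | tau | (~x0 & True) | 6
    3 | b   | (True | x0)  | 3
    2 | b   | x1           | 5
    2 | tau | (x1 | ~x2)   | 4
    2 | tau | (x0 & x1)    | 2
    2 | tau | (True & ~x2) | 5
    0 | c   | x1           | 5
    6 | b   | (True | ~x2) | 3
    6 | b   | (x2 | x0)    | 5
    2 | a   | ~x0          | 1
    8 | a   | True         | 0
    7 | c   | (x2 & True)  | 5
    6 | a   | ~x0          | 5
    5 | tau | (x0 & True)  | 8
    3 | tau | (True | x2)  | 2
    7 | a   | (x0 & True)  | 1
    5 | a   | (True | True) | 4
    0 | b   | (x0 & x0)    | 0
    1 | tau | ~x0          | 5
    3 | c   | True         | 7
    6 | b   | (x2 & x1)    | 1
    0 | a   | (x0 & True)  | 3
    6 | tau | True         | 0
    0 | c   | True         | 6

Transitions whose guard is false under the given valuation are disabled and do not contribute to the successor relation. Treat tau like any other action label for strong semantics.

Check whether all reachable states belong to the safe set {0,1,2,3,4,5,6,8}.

Answer: INVARIANT VIOLATED at state 7

Analysis:
Inv-set: {0,1,2,3,4,5,6,8}
R = {0,1,2,3,4,5,6,7}
  0: ok
  1: ok
  2: ok
  3: ok
  4: ok
  5: ok
  6: ok
  7: outside
witness against invariant: c·b·c → 7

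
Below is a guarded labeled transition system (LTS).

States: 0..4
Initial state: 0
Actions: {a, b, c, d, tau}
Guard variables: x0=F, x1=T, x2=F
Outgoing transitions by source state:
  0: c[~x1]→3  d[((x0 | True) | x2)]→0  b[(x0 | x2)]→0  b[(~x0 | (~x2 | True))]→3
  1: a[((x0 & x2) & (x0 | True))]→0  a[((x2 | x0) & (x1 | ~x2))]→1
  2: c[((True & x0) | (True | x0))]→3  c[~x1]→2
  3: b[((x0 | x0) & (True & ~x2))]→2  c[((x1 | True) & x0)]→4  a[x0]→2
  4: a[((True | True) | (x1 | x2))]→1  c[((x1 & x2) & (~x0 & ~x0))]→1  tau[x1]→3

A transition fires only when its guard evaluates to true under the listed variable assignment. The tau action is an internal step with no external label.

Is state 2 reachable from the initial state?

Answer: UNREACHABLE

Working:
After dropping false guards: 5 live edges.
depth 0: {0}
depth 1: {3}  now seen {0,3}
Reach set: {0,3}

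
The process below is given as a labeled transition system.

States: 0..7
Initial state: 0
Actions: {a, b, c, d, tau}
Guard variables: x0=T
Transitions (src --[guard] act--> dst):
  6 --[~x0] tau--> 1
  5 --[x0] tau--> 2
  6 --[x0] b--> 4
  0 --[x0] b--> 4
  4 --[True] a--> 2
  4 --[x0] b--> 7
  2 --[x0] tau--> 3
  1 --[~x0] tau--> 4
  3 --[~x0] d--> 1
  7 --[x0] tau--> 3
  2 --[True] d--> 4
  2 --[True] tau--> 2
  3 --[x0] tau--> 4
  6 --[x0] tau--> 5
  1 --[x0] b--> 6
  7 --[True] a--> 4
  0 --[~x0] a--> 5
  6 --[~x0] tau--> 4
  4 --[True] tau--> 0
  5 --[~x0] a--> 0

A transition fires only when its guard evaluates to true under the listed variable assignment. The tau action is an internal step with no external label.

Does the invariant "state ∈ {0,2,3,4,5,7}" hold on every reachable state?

Answer: INVARIANT HOLDS

Analysis:
Inv-set: {0,2,3,4,5,7}
R = {0,2,3,4,7}
  0: ok
  2: ok
  3: ok
  4: ok
  7: ok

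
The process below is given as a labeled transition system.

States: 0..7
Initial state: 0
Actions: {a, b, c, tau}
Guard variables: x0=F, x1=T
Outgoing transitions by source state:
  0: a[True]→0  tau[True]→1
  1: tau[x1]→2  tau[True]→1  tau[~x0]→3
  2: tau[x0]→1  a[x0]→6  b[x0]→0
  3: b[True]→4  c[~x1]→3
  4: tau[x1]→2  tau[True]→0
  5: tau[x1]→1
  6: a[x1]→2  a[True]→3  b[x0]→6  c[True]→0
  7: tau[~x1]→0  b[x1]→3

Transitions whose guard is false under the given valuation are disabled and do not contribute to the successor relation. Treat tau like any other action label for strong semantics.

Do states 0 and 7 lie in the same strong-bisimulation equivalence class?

Bisimulation quotient by refinement:
  π0 = {{0,1,2,3,4,5,6,7}}
  π1 = {{0},{1,4,5},{2},{3,7},{6}}
  π2 = {{0},{1},{2},{3},{4},{5},{6},{7}}
stable after 3 split(s): 8 block(s)
0∈{0}, 7∈{7}

Answer: NOT BISIMILAR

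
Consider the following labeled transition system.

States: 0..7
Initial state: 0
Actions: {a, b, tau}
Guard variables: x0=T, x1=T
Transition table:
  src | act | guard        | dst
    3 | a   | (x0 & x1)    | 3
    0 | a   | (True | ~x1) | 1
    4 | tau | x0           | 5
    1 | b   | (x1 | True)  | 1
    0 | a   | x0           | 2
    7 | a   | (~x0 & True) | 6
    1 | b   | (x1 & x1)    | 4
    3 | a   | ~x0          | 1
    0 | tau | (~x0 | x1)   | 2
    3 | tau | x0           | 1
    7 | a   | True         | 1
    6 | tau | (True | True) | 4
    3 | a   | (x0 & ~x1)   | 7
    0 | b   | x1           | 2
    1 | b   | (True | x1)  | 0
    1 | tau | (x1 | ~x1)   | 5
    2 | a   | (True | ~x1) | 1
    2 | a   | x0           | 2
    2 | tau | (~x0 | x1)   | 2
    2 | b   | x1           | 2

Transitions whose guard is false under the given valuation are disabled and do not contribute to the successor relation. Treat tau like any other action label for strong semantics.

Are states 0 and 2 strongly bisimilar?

Refine partition for ~:
  P[0] = {{0,1,2,3,4,5,6,7}}
  P[1] = {{0,2},{1},{3},{4,6},{5},{7}}
  P[2] = {{0,2},{1},{3},{4},{5},{6},{7}}
7 equivalence class(es) (converged in 3)
[0]={0,2}  [2]={0,2}

Answer: BISIMILAR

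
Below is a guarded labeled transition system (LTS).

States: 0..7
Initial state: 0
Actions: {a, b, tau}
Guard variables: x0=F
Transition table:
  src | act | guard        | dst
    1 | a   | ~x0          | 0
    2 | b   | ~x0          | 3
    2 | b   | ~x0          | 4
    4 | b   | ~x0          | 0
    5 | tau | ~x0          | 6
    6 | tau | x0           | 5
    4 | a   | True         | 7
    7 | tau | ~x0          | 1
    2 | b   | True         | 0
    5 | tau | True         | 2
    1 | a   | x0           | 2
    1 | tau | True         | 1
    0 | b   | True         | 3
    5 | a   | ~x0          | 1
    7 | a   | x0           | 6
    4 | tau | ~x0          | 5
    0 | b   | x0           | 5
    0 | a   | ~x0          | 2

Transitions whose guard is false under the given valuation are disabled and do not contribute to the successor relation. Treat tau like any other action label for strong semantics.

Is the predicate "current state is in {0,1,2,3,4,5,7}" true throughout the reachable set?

Answer: INVARIANT VIOLATED at state 6

Analysis:
Safe = {0,1,2,3,4,5,7}
R = {0,1,2,3,4,5,6,7}
  0: safe
  1: safe
  2: safe
  3: safe
  4: safe
  5: safe
  6: VIOLATES
  7: safe
reach 6 via a·b·tau·tau — violates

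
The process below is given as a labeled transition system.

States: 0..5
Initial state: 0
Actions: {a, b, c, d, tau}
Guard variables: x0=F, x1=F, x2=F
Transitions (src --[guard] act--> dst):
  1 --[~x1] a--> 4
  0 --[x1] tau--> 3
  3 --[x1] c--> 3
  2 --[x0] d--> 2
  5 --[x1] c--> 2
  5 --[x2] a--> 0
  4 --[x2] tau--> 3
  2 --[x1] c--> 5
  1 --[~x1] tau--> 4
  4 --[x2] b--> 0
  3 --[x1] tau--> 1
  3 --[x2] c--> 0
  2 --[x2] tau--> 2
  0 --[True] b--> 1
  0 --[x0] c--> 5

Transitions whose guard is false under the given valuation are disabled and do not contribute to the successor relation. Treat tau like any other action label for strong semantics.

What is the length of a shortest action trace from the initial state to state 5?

Breadth-first toward 5:
  Layer 0: {0}
  Layer 1: {1}
  Layer 2: {4}
5 never appears.

Answer: UNREACHABLE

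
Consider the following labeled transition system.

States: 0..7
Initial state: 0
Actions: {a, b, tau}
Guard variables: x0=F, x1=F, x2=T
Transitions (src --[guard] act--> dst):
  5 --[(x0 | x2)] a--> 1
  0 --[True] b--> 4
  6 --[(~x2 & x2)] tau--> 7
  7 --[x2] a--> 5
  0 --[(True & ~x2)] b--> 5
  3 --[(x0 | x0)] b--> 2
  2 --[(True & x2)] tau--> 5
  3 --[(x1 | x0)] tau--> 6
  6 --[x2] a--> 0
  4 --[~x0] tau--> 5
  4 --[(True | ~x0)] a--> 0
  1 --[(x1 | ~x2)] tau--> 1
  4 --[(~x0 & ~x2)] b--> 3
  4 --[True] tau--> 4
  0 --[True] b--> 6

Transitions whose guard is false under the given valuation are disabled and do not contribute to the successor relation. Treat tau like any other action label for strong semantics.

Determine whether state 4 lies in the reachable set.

Answer: REACHABLE

Trace:
9 transition(s) survive guard evaluation.
depth 0: {0}
depth 1: {4,6}  cumulative {0,4,6}
depth 2: {5}  cumulative {0,4,5,6}
depth 3: {1}  cumulative {0,1,4,5,6}
Reach set: {0,1,4,5,6}
Path to 4: b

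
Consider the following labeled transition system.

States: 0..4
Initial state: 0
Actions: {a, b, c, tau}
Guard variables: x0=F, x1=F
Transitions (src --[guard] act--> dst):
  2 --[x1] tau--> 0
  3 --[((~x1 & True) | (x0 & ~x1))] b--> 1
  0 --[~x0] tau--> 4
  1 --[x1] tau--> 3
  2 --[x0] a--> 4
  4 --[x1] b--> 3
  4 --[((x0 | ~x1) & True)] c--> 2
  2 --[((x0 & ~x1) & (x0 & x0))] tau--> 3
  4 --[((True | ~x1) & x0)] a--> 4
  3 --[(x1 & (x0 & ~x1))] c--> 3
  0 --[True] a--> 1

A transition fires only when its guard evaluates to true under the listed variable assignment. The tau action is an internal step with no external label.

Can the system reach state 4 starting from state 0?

Guard filter leaves 4 enabled edge(s).
Layer 0: {0}
Layer 1: {1,4}  now seen {0,1,4}
Layer 2: {2}  now seen {0,1,2,4}
Reach set: {0,1,2,4}
Path to 4: tau

Answer: REACHABLE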